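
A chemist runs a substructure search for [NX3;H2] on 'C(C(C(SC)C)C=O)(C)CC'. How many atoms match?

The query [NX3;H2] means: aliphatic N with 3 total connections, two of them H — an -NH2 nitrogen (amine or amide).
Check the 11 heavy atoms by environment: 4× C (H3, X4) → no; 1× C (H2, X4) → no; 3× C (H1, X4) → no; 1× S (H0, X2) → no; 1× C (H1, X3) → no; 1× O (H0, X1) → no.
No environment satisfies the query, so 0 matching atoms.

0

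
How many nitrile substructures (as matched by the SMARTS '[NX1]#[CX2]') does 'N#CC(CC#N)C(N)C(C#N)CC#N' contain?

4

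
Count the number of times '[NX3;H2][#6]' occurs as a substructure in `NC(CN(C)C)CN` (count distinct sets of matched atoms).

2

[NX3;H2][#6] is the SMARTS for a primary amine: a trivalent nitrogen with two H attached to carbon.
The molecule carries 2 separate instances of a primary amino group (-NH2) meeting every constraint; each maps to a distinct set of atoms, giving 2 matches.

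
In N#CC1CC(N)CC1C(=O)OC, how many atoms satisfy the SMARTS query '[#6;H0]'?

2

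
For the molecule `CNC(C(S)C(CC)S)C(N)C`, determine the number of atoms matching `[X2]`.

2

The query [X2] means: any atom with exactly two total connections (bonds + H).
Check the 12 heavy atoms by environment: 8× C (X4) → no; 2× N (X3) → no; 2× S (X2) → match.
That gives 2 matching atoms.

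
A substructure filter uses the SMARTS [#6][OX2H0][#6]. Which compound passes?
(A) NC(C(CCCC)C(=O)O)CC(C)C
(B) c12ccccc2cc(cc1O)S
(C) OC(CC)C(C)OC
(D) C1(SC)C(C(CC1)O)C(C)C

C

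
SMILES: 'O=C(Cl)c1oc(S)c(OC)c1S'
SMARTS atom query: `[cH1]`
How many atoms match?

0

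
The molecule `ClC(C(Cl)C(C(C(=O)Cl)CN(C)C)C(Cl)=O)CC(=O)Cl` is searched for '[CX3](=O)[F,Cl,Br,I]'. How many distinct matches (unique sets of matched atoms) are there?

[CX3](=O)[F,Cl,Br,I] is the SMARTS for an acyl halide: a carbonyl carbon bonded to a halogen.
The molecule carries 3 separate instances of an acyl chloride (-C(=O)Cl) meeting every constraint; each maps to a distinct set of atoms, giving 3 matches.

3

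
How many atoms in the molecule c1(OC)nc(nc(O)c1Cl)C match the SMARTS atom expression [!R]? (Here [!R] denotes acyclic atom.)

5

The query [!R] means: !R matches any atom not in a ring.
Check the 11 heavy atoms by environment: 2× n (aromatic, in 6-ring) → no; 4× c (aromatic, in 6-ring) → no; 2× O (acyclic) → match; 2× C (acyclic) → match; 1× Cl (acyclic) → match.
Summing the matching environments: 2 + 2 + 1 = 5 matching atoms.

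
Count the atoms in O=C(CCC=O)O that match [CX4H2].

2

The query [CX4H2] means: sp3 carbon (X4) with exactly two hydrogens.
Check the 7 heavy atoms by environment: 2× C (H2, X4) → match; 1× C (H0, X3) → no; 2× O (H0, X1) → no; 1× O (H1, X2) → no; 1× C (H1, X3) → no.
That gives 2 matching atoms.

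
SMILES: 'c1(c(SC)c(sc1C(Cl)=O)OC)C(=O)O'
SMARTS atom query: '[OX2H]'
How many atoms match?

The query [OX2H] means: aliphatic oxygen with two connections, one of which is H — an -OH oxygen.
Check the 15 heavy atoms by environment: 1× s (aromatic, H0, X2) → no; 4× c (aromatic, H0, X3) → no; 2× C (H0, X3) → no; 2× O (H0, X1) → no; 1× O (H1, X2) → match; 1× O (H0, X2) → no; 2× C (H3, X4) → no; 1× S (H0, X2) → no; 1× Cl (H0, X1) → no.
That gives 1 matching atom.

1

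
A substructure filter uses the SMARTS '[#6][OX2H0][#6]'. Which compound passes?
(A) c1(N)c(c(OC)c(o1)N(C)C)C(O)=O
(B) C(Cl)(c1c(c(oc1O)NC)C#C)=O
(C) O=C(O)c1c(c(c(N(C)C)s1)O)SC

A

[#6][OX2H0][#6] describes an aliphatic oxygen bridging two carbons with no H on the oxygen (an ether).
(A) contains a methoxy ether (-OCH3), which satisfies every atom and bond constraint.
(B) has a hydroxyl group (-OH) but the oxygen has H1, not H0 bridging two carbons.
(C) has a carboxylic acid group (-C(=O)OH) but the -OH oxygen has H1; the =O is OX1, not OX2.
So the answer is (A).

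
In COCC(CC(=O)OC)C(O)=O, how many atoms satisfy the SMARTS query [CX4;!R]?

5

The query [CX4;!R] means: aliphatic carbon with four total connections, not in a ring.
Check the 12 heavy atoms by environment: 5× C (X4, acyclic) → match; 2× C (X3, acyclic) → no; 2× O (X1, acyclic) → no; 3× O (X2, acyclic) → no.
That gives 5 matching atoms.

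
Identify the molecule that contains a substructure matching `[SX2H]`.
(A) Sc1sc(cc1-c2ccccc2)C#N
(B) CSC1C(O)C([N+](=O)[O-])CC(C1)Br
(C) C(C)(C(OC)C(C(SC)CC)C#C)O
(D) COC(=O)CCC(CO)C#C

[SX2H] describes an aliphatic sulfur with two connections, one being H (a thiol).
(A) contains a thiol (-SH), which satisfies every atom and bond constraint.
(B) has a hydroxyl group (-OH) but it is an -OH, not an -SH.
(C) has a hydroxyl group (-OH) but it is an -OH, not an -SH.
(D) has a hydroxyl group (-OH) but it is an -OH, not an -SH.
So the answer is (A).

A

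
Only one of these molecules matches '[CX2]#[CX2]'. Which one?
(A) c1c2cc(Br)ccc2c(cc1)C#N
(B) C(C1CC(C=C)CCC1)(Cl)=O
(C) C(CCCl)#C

[CX2]#[CX2] describes a carbon-carbon triple bond (an alkyne).
(A) has a nitrile (-C#N) but the triple bond is C#N, not C#C.
(B) has a vinyl group (-CH=CH2) but the C=C is a double bond; both carbons are CX3, not CX2.
(C) contains an ethynyl group (-C#CH), which satisfies every atom and bond constraint.
So the answer is (C).

C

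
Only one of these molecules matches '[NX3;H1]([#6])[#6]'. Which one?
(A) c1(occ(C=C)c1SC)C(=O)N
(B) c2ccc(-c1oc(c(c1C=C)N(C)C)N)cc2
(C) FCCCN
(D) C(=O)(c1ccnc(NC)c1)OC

[NX3;H1]([#6])[#6] describes a trivalent nitrogen with one H, bonded to two carbons (a secondary amine).
(A) has a primary amide (-C(=O)NH2) but the -C(=O)NH2 nitrogen has H2, not H1.
(B) has a primary amino group (-NH2) but the nitrogen has H2 and only one carbon neighbour.
(C) has a primary amino group (-NH2) but the nitrogen has H2 and only one carbon neighbour.
(D) contains an N-methylamino group (-NHCH3), which satisfies every atom and bond constraint.
So the answer is (D).

D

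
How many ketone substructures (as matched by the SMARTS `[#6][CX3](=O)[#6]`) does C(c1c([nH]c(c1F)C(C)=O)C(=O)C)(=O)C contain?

3

[#6][CX3](=O)[#6] is the SMARTS for a ketone: a carbonyl carbon (no H) flanked by two carbons.
The molecule carries 3 separate instances of an acetyl/ketone group (-C(=O)CH3) meeting every constraint; each maps to a distinct set of atoms, giving 3 matches.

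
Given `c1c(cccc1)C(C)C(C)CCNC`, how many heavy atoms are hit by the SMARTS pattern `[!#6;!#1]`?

The query [!#6;!#1] means: not carbon and not hydrogen — any heteroatom.
Check the 14 heavy atoms by environment: 7× C → no; 6× c (aromatic) → no; 1× N → match.
That gives 1 matching atom.

1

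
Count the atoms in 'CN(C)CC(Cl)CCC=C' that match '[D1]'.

4

The query [D1] means: atom with exactly one heavy-atom neighbour (degree 1).
Check the 10 heavy atoms by environment: 4× C (D2) → no; 1× C (D3) → no; 1× N (D3) → no; 3× C (D1) → match; 1× Cl (D1) → match.
Summing the matching environments: 3 + 1 = 4 matching atoms.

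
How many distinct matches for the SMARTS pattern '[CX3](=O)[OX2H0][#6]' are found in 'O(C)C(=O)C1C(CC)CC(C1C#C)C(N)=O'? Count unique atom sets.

1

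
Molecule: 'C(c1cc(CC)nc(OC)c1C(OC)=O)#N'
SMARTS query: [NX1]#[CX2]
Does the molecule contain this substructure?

The pattern [NX1]#[CX2] describes a nitrogen triple-bonded to a two-connected carbon — a nitrile.
The molecule carries a nitrile (-C#N), whose atoms satisfy every constraint of the query, so the pattern matches.

Yes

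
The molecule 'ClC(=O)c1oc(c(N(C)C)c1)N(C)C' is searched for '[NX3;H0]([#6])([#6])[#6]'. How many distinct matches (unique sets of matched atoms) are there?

[NX3;H0]([#6])([#6])[#6] is the SMARTS for a tertiary amine: a trivalent nitrogen with no H, bonded to three carbons.
The molecule carries 2 separate instances of a dimethylamino group (-N(CH3)2) meeting every constraint; each maps to a distinct set of atoms, giving 2 matches.

2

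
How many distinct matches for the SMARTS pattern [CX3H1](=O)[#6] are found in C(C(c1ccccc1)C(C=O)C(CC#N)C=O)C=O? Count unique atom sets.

3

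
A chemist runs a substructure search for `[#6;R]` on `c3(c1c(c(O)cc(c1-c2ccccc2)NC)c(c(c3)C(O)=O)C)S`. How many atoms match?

Check the 24 heavy atoms by environment: 16× c (aromatic, in 6-ring) → match; 1× N (acyclic) → no; 3× C (acyclic) → no; 3× O (acyclic) → no; 1× S (acyclic) → no.
That gives 16 matching atoms.

16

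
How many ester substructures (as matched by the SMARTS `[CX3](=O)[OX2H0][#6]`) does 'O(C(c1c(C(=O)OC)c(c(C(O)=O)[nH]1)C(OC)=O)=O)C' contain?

[CX3](=O)[OX2H0][#6] is the SMARTS for an ester: a carbonyl carbon bonded to an oxygen that is itself bonded to carbon (no H on that O).
The molecule carries 3 separate instances of a methyl-ester group (-C(=O)OCH3) meeting every constraint; each maps to a distinct set of atoms, giving 3 matches.

3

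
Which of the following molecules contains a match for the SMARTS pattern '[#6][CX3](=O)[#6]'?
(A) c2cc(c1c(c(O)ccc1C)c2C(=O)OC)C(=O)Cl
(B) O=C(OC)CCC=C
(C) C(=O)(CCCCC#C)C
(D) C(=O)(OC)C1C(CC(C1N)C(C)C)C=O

[#6][CX3](=O)[#6] describes a carbonyl carbon (no H) flanked by two carbons (a ketone).
(A) has a methyl-ester group (-C(=O)OCH3) but one neighbour of the carbonyl carbon is O, not C.
(B) has a methyl-ester group (-C(=O)OCH3) but one neighbour of the carbonyl carbon is O, not C.
(C) contains an acetyl/ketone group (-C(=O)CH3), which satisfies every atom and bond constraint.
(D) has a methyl-ester group (-C(=O)OCH3) but one neighbour of the carbonyl carbon is O, not C.
So the answer is (C).

C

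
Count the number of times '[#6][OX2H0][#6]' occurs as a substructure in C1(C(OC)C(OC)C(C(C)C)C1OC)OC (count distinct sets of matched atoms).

[#6][OX2H0][#6] is the SMARTS for an ether: an aliphatic oxygen bridging two carbons with no H on the oxygen.
The molecule carries 4 separate instances of a methoxy ether (-OCH3) meeting every constraint; each maps to a distinct set of atoms, giving 4 matches.

4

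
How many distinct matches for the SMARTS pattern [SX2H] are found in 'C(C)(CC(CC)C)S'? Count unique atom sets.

[SX2H] is the SMARTS for a thiol: an aliphatic sulfur with two connections, one being H.
Exactly one fragment in the molecule meets all constraints, giving 1 match.

1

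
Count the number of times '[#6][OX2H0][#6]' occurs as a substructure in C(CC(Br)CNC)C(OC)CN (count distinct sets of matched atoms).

1

[#6][OX2H0][#6] is the SMARTS for an ether: an aliphatic oxygen bridging two carbons with no H on the oxygen.
Exactly one fragment in the molecule meets all constraints, giving 1 match.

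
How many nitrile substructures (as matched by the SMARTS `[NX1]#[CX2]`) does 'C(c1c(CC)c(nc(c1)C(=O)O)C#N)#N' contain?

2

[NX1]#[CX2] is the SMARTS for a nitrile: a nitrogen triple-bonded to a two-connected carbon.
The molecule carries 2 separate instances of a nitrile (-C#N) meeting every constraint; each maps to a distinct set of atoms, giving 2 matches.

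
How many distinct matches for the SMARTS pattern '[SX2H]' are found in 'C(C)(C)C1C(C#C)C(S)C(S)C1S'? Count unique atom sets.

3

[SX2H] is the SMARTS for a thiol: an aliphatic sulfur with two connections, one being H.
The molecule carries 3 separate instances of a thiol (-SH) meeting every constraint; each maps to a distinct set of atoms, giving 3 matches.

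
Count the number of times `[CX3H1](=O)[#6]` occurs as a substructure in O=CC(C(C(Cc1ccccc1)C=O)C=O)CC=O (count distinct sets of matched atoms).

4

[CX3H1](=O)[#6] is the SMARTS for an aldehyde: an sp2 carbon with one H, double-bonded to O and single-bonded to carbon.
The molecule carries 4 separate instances of an aldehyde (-CHO) meeting every constraint; each maps to a distinct set of atoms, giving 4 matches.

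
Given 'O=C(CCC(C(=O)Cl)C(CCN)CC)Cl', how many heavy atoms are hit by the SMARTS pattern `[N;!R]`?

1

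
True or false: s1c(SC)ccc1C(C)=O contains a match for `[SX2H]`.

False

The pattern [SX2H] describes an aliphatic sulfur with two connections, one being H — a thiol.
The closest candidate here is a methylthio ether (-SCH3), but the sulfur has H0 (bonded to two carbons), not H1. No other fragment satisfies the full query, so there is no match.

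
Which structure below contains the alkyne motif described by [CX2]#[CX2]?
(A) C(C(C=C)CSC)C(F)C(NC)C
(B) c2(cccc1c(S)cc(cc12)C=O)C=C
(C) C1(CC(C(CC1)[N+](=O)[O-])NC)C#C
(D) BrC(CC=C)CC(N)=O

C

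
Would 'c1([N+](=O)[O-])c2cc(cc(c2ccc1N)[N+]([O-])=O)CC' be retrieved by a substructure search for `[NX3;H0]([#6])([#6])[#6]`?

The pattern [NX3;H0]([#6])([#6])[#6] describes a trivalent nitrogen with no H, bonded to three carbons — a tertiary amine.
The closest candidate here is a primary amino group (-NH2), but the nitrogen has H2, not H0 with three carbons. No other fragment satisfies the full query, so there is no match.

No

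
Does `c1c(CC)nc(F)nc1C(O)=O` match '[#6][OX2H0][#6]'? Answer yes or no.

The pattern [#6][OX2H0][#6] describes an aliphatic oxygen bridging two carbons with no H on the oxygen — an ether.
The closest candidate here is a carboxylic acid group (-C(=O)OH), but the -OH oxygen has H1; the =O is OX1, not OX2. No other fragment satisfies the full query, so there is no match.

No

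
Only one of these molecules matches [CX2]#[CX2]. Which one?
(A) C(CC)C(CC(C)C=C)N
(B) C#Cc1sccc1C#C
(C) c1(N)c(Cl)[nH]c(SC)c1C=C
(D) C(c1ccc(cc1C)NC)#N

B

[CX2]#[CX2] describes a carbon-carbon triple bond (an alkyne).
(A) has a vinyl group (-CH=CH2) but the C=C is a double bond; both carbons are CX3, not CX2.
(B) contains an ethynyl group (-C#CH), which satisfies every atom and bond constraint.
(C) has a vinyl group (-CH=CH2) but the C=C is a double bond; both carbons are CX3, not CX2.
(D) has a nitrile (-C#N) but the triple bond is C#N, not C#C.
So the answer is (B).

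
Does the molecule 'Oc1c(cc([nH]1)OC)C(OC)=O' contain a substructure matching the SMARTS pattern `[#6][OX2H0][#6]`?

The pattern [#6][OX2H0][#6] describes an aliphatic oxygen bridging two carbons with no H on the oxygen — an ether.
The molecule carries a methoxy ether (-OCH3), whose atoms satisfy every constraint of the query, so the pattern matches.

Yes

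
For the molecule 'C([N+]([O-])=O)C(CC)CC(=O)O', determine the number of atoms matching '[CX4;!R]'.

5

The query [CX4;!R] means: aliphatic carbon with four total connections, not in a ring.
Check the 11 heavy atoms by environment: 5× C (X4, acyclic) → match; 1× C (X3, acyclic) → no; 2× O (X1, acyclic) → no; 1× O (X2, acyclic) → no; 1× N (charge +1, X3, acyclic) → no; 1× O (charge -1, X1, acyclic) → no.
That gives 5 matching atoms.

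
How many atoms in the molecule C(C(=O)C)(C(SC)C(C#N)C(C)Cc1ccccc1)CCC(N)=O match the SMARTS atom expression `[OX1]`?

The query [OX1] means: aliphatic oxygen with one total connection — typically a carbonyl =O or an oxide.
Check the 24 heavy atoms by environment: 10× C (X4) → no; 6× c (aromatic, X3) → no; 1× S (X2) → no; 2× C (X3) → no; 2× O (X1) → match; 1× N (X3) → no; 1× C (X2) → no; 1× N (X1) → no.
That gives 2 matching atoms.

2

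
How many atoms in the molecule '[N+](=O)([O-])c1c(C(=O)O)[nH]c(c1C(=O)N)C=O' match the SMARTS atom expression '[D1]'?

Check the 16 heavy atoms by environment: 1× n (aromatic, D2) → no; 4× c (aromatic, D3) → no; 1× C (D2) → no; 5× O (D1) → match; 1× N (charge +1, D3) → no; 1× O (charge -1, D1) → match; 2× C (D3) → no; 1× N (D1) → match.
Summing the matching environments: 5 + 1 + 1 = 7 matching atoms.

7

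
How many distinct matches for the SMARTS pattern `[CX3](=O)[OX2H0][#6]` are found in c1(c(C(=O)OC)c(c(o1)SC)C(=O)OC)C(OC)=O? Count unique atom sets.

3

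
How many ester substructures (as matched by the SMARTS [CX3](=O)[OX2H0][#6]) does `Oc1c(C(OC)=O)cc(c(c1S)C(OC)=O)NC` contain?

2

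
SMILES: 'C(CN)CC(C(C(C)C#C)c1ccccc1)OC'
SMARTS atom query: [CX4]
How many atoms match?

8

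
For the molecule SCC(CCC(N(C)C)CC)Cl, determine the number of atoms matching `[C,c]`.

The query [C,c] means: comma = OR; matches aliphatic or aromatic carbon — same as #6.
Check the 12 heavy atoms by environment: 9× C → match; 1× N → no; 1× S → no; 1× Cl → no.
That gives 9 matching atoms.

9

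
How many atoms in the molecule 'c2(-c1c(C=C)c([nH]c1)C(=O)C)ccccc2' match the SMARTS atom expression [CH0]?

The query [CH0] means: aliphatic carbon with no attached hydrogen.
Check the 16 heavy atoms by environment: 1× n (aromatic, H1) → no; 4× c (aromatic, H0) → no; 6× c (aromatic, H1) → no; 1× C (H1) → no; 1× C (H2) → no; 1× C (H0) → match; 1× O (H0) → no; 1× C (H3) → no.
That gives 1 matching atom.

1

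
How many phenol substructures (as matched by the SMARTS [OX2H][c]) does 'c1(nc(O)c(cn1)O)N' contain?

[OX2H][c] is the SMARTS for a phenol: a hydroxyl oxygen attached to an aromatic carbon.
The molecule carries 2 separate instances of a hydroxyl group (-OH) meeting every constraint; each maps to a distinct set of atoms, giving 2 matches.

2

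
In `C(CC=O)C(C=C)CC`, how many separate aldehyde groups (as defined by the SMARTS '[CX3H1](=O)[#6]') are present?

[CX3H1](=O)[#6] is the SMARTS for an aldehyde: an sp2 carbon with one H, double-bonded to O and single-bonded to carbon.
Exactly one fragment in the molecule meets all constraints, giving 1 match.

1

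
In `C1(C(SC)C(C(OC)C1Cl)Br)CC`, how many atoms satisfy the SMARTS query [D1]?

5

The query [D1] means: atom with exactly one heavy-atom neighbour (degree 1).
Check the 13 heavy atoms by environment: 5× C (D3) → no; 1× Cl (D1) → match; 1× O (D2) → no; 3× C (D1) → match; 1× S (D2) → no; 1× C (D2) → no; 1× Br (D1) → match.
Summing the matching environments: 1 + 3 + 1 = 5 matching atoms.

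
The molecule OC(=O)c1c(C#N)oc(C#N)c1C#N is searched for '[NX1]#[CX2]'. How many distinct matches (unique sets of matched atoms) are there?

3

[NX1]#[CX2] is the SMARTS for a nitrile: a nitrogen triple-bonded to a two-connected carbon.
The molecule carries 3 separate instances of a nitrile (-C#N) meeting every constraint; each maps to a distinct set of atoms, giving 3 matches.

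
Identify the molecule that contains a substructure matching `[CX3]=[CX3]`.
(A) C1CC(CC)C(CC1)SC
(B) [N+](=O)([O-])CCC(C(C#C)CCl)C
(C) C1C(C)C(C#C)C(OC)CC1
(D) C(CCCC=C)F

[CX3]=[CX3] describes a non-aromatic C=C double bond between two sp2 carbons (an alkene).
(A) has an ethyl group (-CH2CH3) but its C-C bond is a single bond between CX4 carbons, not CX3=CX3.
(B) has an ethynyl group (-C#CH) but the C-C bond is a triple bond, not a double bond.
(C) has an ethynyl group (-C#CH) but the C-C bond is a triple bond, not a double bond.
(D) contains a vinyl group (-CH=CH2), which satisfies every atom and bond constraint.
So the answer is (D).

D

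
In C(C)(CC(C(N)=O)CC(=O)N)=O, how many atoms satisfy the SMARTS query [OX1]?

The query [OX1] means: aliphatic oxygen with one total connection — typically a carbonyl =O or an oxide.
Check the 12 heavy atoms by environment: 4× C (X4) → no; 3× C (X3) → no; 3× O (X1) → match; 2× N (X3) → no.
That gives 3 matching atoms.

3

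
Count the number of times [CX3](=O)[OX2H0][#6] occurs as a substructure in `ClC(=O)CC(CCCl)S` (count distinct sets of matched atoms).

[CX3](=O)[OX2H0][#6] is the SMARTS for an ester: a carbonyl carbon bonded to an oxygen that is itself bonded to carbon (no H on that O).
No fragment in the molecule satisfies every constraint, giving 0 matches.

0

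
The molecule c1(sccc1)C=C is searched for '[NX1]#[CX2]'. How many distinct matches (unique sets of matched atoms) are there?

0

[NX1]#[CX2] is the SMARTS for a nitrile: a nitrogen triple-bonded to a two-connected carbon.
No fragment in the molecule satisfies every constraint, giving 0 matches.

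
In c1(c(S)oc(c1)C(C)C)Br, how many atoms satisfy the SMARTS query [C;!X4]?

The query [C;!X4] means: aliphatic carbon that does not have four total connections.
Check the 10 heavy atoms by environment: 1× o (aromatic, X2) → no; 4× c (aromatic, X3) → no; 3× C (X4) → no; 1× S (X2) → no; 1× Br (X1) → no.
No environment satisfies the query, so 0 matching atoms.

0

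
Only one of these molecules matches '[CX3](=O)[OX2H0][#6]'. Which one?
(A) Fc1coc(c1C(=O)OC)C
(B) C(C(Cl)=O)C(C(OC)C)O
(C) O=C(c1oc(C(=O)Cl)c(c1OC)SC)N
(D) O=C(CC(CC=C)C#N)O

[CX3](=O)[OX2H0][#6] describes a carbonyl carbon bonded to an oxygen that is itself bonded to carbon (no H on that O) (an ester).
(A) contains a methyl-ester group (-C(=O)OCH3), which satisfies every atom and bond constraint.
(B) has a methoxy ether (-OCH3) but the ether oxygen is not adjacent to a C=O carbon.
(C) has a primary amide (-C(=O)NH2) but the carbonyl is bonded to N, not to an O-C linkage.
(D) has a carboxylic acid group (-C(=O)OH) but the singly-bonded O carries H (OX2H1, not H0).
So the answer is (A).

A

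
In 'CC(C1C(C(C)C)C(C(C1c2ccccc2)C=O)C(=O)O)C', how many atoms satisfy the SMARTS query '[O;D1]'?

3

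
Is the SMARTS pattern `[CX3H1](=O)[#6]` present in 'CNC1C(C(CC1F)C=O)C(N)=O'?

Yes

The pattern [CX3H1](=O)[#6] describes an sp2 carbon with one H, double-bonded to O and single-bonded to carbon — an aldehyde.
The molecule carries an aldehyde (-CHO), whose atoms satisfy every constraint of the query, so the pattern matches.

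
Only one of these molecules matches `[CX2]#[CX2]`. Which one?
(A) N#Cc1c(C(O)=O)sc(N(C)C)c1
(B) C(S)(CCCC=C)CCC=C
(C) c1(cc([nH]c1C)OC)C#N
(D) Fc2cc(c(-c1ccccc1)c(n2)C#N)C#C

[CX2]#[CX2] describes a carbon-carbon triple bond (an alkyne).
(A) has a nitrile (-C#N) but the triple bond is C#N, not C#C.
(B) has a vinyl group (-CH=CH2) but the C=C is a double bond; both carbons are CX3, not CX2.
(C) has a nitrile (-C#N) but the triple bond is C#N, not C#C.
(D) contains an ethynyl group (-C#CH), which satisfies every atom and bond constraint.
So the answer is (D).

D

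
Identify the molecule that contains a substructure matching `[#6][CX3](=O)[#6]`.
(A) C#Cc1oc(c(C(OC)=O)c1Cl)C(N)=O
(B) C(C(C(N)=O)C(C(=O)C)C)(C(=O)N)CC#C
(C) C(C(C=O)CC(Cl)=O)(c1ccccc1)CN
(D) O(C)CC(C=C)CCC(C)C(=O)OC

B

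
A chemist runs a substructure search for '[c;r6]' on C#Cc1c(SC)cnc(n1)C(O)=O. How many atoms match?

Check the 13 heavy atoms by environment: 2× n (aromatic, in 6-ring) → no; 4× c (aromatic, in 6-ring) → match; 4× C (acyclic) → no; 2× O (acyclic) → no; 1× S (acyclic) → no.
That gives 4 matching atoms.

4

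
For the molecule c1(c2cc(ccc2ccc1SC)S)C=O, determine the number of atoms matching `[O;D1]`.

Check the 15 heavy atoms by environment: 5× c (aromatic, D3) → no; 5× c (aromatic, D2) → no; 1× S (D1) → no; 1× C (D2) → no; 1× O (D1) → match; 1× S (D2) → no; 1× C (D1) → no.
That gives 1 matching atom.

1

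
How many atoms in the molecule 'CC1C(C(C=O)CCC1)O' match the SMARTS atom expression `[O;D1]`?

2

The query [O;D1] means: aliphatic oxygen bonded to exactly one heavy atom.
Check the 10 heavy atoms by environment: 4× C (D2) → no; 3× C (D3) → no; 2× O (D1) → match; 1× C (D1) → no.
That gives 2 matching atoms.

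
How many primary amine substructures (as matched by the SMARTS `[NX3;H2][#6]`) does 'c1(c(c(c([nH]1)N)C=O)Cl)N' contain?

2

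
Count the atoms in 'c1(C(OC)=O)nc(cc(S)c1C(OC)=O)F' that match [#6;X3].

7

The query [#6;X3] means: any carbon (aromatic or not) with three total connections.
Check the 16 heavy atoms by environment: 1× n (aromatic, X2) → no; 5× c (aromatic, X3) → match; 1× S (X2) → no; 2× C (X3) → match; 2× O (X1) → no; 2× O (X2) → no; 2× C (X4) → no; 1× F (X1) → no.
Summing the matching environments: 5 + 2 = 7 matching atoms.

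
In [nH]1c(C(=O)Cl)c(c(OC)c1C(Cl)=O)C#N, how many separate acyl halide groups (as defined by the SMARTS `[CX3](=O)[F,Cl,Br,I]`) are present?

[CX3](=O)[F,Cl,Br,I] is the SMARTS for an acyl halide: a carbonyl carbon bonded to a halogen.
The molecule carries 2 separate instances of an acyl chloride (-C(=O)Cl) meeting every constraint; each maps to a distinct set of atoms, giving 2 matches.

2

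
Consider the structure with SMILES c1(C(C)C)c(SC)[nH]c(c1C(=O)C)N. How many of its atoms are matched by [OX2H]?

0

The query [OX2H] means: aliphatic oxygen with two connections, one of which is H — an -OH oxygen.
Check the 14 heavy atoms by environment: 1× n (aromatic, H1, X3) → no; 4× c (aromatic, H0, X3) → no; 1× S (H0, X2) → no; 4× C (H3, X4) → no; 1× C (H0, X3) → no; 1× O (H0, X1) → no; 1× C (H1, X4) → no; 1× N (H2, X3) → no.
No environment satisfies the query, so 0 matching atoms.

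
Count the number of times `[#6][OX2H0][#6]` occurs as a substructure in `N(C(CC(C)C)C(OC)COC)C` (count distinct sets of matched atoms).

[#6][OX2H0][#6] is the SMARTS for an ether: an aliphatic oxygen bridging two carbons with no H on the oxygen.
The molecule carries 2 separate instances of a methoxy ether (-OCH3) meeting every constraint; each maps to a distinct set of atoms, giving 2 matches.

2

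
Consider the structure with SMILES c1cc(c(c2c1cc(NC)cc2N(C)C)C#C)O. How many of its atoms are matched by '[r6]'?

10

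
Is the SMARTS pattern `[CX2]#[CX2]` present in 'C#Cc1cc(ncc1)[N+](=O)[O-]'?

Yes

The pattern [CX2]#[CX2] describes a carbon-carbon triple bond — an alkyne.
The molecule carries an ethynyl group (-C#CH), whose atoms satisfy every constraint of the query, so the pattern matches.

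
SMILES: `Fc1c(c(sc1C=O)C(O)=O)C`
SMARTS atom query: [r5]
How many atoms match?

5

Check the 12 heavy atoms by environment: 1× s (aromatic, in 5-ring) → match; 4× c (aromatic, in 5-ring) → match; 1× F (acyclic) → no; 3× C (acyclic) → no; 3× O (acyclic) → no.
Summing the matching environments: 1 + 4 = 5 matching atoms.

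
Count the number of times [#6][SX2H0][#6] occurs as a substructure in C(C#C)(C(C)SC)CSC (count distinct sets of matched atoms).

2

[#6][SX2H0][#6] is the SMARTS for a thioether: an aliphatic sulfur bridging two carbons with no H on the sulfur.
The molecule carries 2 separate instances of a methylthio ether (-SCH3) meeting every constraint; each maps to a distinct set of atoms, giving 2 matches.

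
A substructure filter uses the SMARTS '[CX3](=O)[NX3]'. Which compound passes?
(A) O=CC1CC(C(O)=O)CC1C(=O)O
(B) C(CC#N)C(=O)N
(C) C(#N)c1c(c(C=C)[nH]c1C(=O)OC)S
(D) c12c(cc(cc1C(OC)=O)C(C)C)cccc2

B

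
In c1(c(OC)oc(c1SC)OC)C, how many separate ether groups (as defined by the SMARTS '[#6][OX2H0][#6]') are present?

2

[#6][OX2H0][#6] is the SMARTS for an ether: an aliphatic oxygen bridging two carbons with no H on the oxygen.
The molecule carries 2 separate instances of a methoxy ether (-OCH3) meeting every constraint; each maps to a distinct set of atoms, giving 2 matches.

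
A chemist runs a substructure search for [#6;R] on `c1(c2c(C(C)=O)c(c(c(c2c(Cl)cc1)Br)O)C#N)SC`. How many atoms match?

The query [#6;R] means: carbon that is part of a ring.
Check the 20 heavy atoms by environment: 10× c (aromatic, in 6-ring) → match; 1× Cl (acyclic) → no; 4× C (acyclic) → no; 2× O (acyclic) → no; 1× Br (acyclic) → no; 1× S (acyclic) → no; 1× N (acyclic) → no.
That gives 10 matching atoms.

10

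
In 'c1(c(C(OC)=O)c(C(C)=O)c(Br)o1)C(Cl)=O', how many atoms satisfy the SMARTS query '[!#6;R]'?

1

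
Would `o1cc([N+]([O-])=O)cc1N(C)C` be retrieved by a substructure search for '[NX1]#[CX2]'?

No

The pattern [NX1]#[CX2] describes a nitrogen triple-bonded to a two-connected carbon — a nitrile.
The closest candidate here is a nitro group (-[N+](=O)[O-]), but there is no C#N triple bond. No other fragment satisfies the full query, so there is no match.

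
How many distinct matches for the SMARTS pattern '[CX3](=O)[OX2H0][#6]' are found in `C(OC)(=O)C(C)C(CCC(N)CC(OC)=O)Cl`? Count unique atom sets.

2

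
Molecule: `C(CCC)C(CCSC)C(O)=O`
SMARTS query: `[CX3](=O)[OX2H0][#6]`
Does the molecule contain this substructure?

No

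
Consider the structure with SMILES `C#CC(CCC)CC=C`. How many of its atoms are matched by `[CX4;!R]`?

Check the 9 heavy atoms by environment: 5× C (X4, acyclic) → match; 2× C (X2, acyclic) → no; 2× C (X3, acyclic) → no.
That gives 5 matching atoms.

5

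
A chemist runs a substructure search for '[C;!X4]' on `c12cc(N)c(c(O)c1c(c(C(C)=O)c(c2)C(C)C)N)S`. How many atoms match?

1

The query [C;!X4] means: aliphatic carbon that does not have four total connections.
Check the 20 heavy atoms by environment: 10× c (aromatic, X3) → no; 1× S (X2) → no; 2× N (X3) → no; 1× C (X3) → match; 1× O (X1) → no; 4× C (X4) → no; 1× O (X2) → no.
That gives 1 matching atom.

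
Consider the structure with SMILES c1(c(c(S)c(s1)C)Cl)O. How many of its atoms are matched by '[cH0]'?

The query [cH0] means: aromatic carbon with no attached hydrogen (substituted or ring-fusion).
Check the 9 heavy atoms by environment: 1× s (aromatic, H0) → no; 4× c (aromatic, H0) → match; 1× Cl (H0) → no; 1× C (H3) → no; 1× S (H1) → no; 1× O (H1) → no.
That gives 4 matching atoms.

4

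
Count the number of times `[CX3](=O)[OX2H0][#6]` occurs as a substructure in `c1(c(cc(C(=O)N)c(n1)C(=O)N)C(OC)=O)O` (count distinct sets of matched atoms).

[CX3](=O)[OX2H0][#6] is the SMARTS for an ester: a carbonyl carbon bonded to an oxygen that is itself bonded to carbon (no H on that O).
Exactly one fragment in the molecule meets all constraints, giving 1 match.

1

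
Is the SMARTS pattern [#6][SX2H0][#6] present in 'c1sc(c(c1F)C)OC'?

No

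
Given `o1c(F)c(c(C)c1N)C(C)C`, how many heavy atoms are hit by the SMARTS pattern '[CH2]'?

0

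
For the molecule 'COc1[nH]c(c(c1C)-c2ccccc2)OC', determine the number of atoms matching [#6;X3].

The query [#6;X3] means: any carbon (aromatic or not) with three total connections.
Check the 16 heavy atoms by environment: 1× n (aromatic, X3) → no; 10× c (aromatic, X3) → match; 2× O (X2) → no; 3× C (X4) → no.
That gives 10 matching atoms.

10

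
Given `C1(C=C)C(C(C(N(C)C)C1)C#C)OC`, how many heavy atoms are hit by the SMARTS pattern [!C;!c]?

2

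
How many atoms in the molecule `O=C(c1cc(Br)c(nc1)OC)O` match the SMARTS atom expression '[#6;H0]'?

The query [#6;H0] means: any carbon with no attached hydrogen.
Check the 12 heavy atoms by environment: 1× n (aromatic, H0) → no; 2× c (aromatic, H1) → no; 3× c (aromatic, H0) → match; 2× O (H0) → no; 1× C (H3) → no; 1× C (H0) → match; 1× O (H1) → no; 1× Br (H0) → no.
Summing the matching environments: 3 + 1 = 4 matching atoms.

4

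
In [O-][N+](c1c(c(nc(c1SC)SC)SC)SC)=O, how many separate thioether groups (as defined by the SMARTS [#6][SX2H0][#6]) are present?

4

[#6][SX2H0][#6] is the SMARTS for a thioether: an aliphatic sulfur bridging two carbons with no H on the sulfur.
The molecule carries 4 separate instances of a methylthio ether (-SCH3) meeting every constraint; each maps to a distinct set of atoms, giving 4 matches.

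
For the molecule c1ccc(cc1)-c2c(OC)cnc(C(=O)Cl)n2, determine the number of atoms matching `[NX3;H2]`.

Check the 17 heavy atoms by environment: 2× n (aromatic, H0, X2) → no; 4× c (aromatic, H0, X3) → no; 6× c (aromatic, H1, X3) → no; 1× C (H0, X3) → no; 1× O (H0, X1) → no; 1× Cl (H0, X1) → no; 1× O (H0, X2) → no; 1× C (H3, X4) → no.
No environment satisfies the query, so 0 matching atoms.

0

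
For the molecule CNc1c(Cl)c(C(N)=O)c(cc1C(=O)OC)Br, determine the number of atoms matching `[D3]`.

7

Check the 17 heavy atoms by environment: 5× c (aromatic, D3) → match; 1× c (aromatic, D2) → no; 2× C (D3) → match; 2× O (D1) → no; 1× O (D2) → no; 2× C (D1) → no; 1× N (D2) → no; 1× N (D1) → no; 1× Cl (D1) → no; 1× Br (D1) → no.
Summing the matching environments: 5 + 2 = 7 matching atoms.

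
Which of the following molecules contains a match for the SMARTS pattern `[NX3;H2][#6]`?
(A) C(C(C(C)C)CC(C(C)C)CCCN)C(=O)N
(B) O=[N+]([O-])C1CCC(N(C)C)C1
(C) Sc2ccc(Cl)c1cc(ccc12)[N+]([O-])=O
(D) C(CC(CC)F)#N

A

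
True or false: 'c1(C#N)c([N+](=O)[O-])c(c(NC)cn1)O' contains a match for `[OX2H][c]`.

True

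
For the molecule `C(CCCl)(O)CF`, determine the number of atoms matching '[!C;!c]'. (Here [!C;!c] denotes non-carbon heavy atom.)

Check the 7 heavy atoms by environment: 4× C → no; 1× F → match; 1× O → match; 1× Cl → match.
Summing the matching environments: 1 + 1 + 1 = 3 matching atoms.

3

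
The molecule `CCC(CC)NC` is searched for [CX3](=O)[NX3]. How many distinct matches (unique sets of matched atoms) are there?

[CX3](=O)[NX3] is the SMARTS for an amide: a carbonyl carbon bonded to a trivalent nitrogen.
No fragment in the molecule satisfies every constraint, giving 0 matches.

0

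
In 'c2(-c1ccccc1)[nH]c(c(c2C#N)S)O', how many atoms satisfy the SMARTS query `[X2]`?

3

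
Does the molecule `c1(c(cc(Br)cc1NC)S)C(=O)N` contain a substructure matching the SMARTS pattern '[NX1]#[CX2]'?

No

The pattern [NX1]#[CX2] describes a nitrogen triple-bonded to a two-connected carbon — a nitrile.
The closest candidate here is a primary amide (-C(=O)NH2), but the nitrogen is NX3, not NX1. No other fragment satisfies the full query, so there is no match.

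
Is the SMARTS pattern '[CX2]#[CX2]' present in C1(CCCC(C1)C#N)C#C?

The pattern [CX2]#[CX2] describes a carbon-carbon triple bond — an alkyne.
The molecule carries an ethynyl group (-C#CH), whose atoms satisfy every constraint of the query, so the pattern matches.

Yes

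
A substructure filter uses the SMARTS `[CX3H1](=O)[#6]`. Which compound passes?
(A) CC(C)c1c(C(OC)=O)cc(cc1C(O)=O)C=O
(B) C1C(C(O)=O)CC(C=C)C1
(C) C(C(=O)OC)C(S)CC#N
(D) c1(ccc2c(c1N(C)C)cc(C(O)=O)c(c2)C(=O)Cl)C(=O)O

[CX3H1](=O)[#6] describes an sp2 carbon with one H, double-bonded to O and single-bonded to carbon (an aldehyde).
(A) contains an aldehyde (-CHO), which satisfies every atom and bond constraint.
(B) has a carboxylic acid group (-C(=O)OH) but the carbonyl carbon has H0 and is bonded to O, not H1.
(C) has a methyl-ester group (-C(=O)OCH3) but the carbonyl carbon has H0, not H1.
(D) has a carboxylic acid group (-C(=O)OH) but the carbonyl carbon has H0 and is bonded to O, not H1.
So the answer is (A).

A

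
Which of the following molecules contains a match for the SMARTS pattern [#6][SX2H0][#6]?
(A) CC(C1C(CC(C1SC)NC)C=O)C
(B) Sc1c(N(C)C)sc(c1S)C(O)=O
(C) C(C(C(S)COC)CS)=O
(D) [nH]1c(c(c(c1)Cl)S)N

[#6][SX2H0][#6] describes an aliphatic sulfur bridging two carbons with no H on the sulfur (a thioether).
(A) contains a methylthio ether (-SCH3), which satisfies every atom and bond constraint.
(B) has a thiol (-SH) but the sulfur has H1, not H0 bridging two carbons.
(C) has a thiol (-SH) but the sulfur has H1, not H0 bridging two carbons.
(D) has a thiol (-SH) but the sulfur has H1, not H0 bridging two carbons.
So the answer is (A).

A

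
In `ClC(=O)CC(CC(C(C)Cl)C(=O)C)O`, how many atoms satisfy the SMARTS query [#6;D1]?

Check the 14 heavy atoms by environment: 2× C (D1) → match; 5× C (D3) → no; 2× C (D2) → no; 3× O (D1) → no; 2× Cl (D1) → no.
That gives 2 matching atoms.

2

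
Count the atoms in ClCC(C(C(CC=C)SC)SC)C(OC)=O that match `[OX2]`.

1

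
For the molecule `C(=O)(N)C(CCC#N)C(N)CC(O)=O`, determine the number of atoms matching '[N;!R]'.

The query [N;!R] means: aliphatic nitrogen not in a ring.
Check the 14 heavy atoms by environment: 8× C (acyclic) → no; 3× O (acyclic) → no; 3× N (acyclic) → match.
That gives 3 matching atoms.

3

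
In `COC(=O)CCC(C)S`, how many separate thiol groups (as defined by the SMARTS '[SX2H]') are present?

1

[SX2H] is the SMARTS for a thiol: an aliphatic sulfur with two connections, one being H.
Exactly one fragment in the molecule meets all constraints, giving 1 match.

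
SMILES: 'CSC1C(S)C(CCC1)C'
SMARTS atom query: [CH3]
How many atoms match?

The query [CH3] means: aliphatic carbon with exactly three hydrogens.
Check the 10 heavy atoms by environment: 3× C (H2) → no; 3× C (H1) → no; 1× S (H0) → no; 2× C (H3) → match; 1× S (H1) → no.
That gives 2 matching atoms.

2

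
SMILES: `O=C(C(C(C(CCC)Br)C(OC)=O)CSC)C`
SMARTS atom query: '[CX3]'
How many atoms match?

The query [CX3] means: C with X3: aliphatic carbon with exactly 3 total connections.
Check the 17 heavy atoms by environment: 10× C (X4) → no; 1× S (X2) → no; 2× C (X3) → match; 2× O (X1) → no; 1× O (X2) → no; 1× Br (X1) → no.
That gives 2 matching atoms.

2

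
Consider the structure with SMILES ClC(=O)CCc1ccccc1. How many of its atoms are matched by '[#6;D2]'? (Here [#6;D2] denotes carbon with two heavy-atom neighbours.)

7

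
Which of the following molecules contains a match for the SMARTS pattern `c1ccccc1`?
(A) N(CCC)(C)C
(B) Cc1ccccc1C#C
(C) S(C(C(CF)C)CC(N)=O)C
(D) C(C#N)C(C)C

B

c1ccccc1 describes six aromatic carbons in a ring (a benzene ring).
(A) has a methyl group (-CH3) but no six-membered all-carbon aromatic ring is present.
(B) contains the required atom environment, so the pattern matches.
(C) has a methyl group (-CH3) but no six-membered all-carbon aromatic ring is present.
(D) has a methyl group (-CH3) but no six-membered all-carbon aromatic ring is present.
So the answer is (B).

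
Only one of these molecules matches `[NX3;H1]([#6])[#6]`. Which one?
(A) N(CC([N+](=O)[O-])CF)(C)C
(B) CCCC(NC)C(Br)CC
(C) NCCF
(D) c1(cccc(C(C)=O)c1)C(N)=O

[NX3;H1]([#6])[#6] describes a trivalent nitrogen with one H, bonded to two carbons (a secondary amine).
(A) has a dimethylamino group (-N(CH3)2) but the nitrogen has H0, not H1.
(B) contains an N-methylamino group (-NHCH3), which satisfies every atom and bond constraint.
(C) has a primary amino group (-NH2) but the nitrogen has H2 and only one carbon neighbour.
(D) has a primary amide (-C(=O)NH2) but the -C(=O)NH2 nitrogen has H2, not H1.
So the answer is (B).

B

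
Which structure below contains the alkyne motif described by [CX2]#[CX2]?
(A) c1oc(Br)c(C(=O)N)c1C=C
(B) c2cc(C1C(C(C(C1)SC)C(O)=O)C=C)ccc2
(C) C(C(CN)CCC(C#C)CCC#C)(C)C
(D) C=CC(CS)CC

[CX2]#[CX2] describes a carbon-carbon triple bond (an alkyne).
(A) has a vinyl group (-CH=CH2) but the C=C is a double bond; both carbons are CX3, not CX2.
(B) has a vinyl group (-CH=CH2) but the C=C is a double bond; both carbons are CX3, not CX2.
(C) contains an ethynyl group (-C#CH), which satisfies every atom and bond constraint.
(D) has a vinyl group (-CH=CH2) but the C=C is a double bond; both carbons are CX3, not CX2.
So the answer is (C).

C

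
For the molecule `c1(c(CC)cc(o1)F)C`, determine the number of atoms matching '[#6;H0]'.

The query [#6;H0] means: any carbon with no attached hydrogen.
Check the 9 heavy atoms by environment: 1× o (aromatic, H0) → no; 3× c (aromatic, H0) → match; 1× c (aromatic, H1) → no; 1× F (H0) → no; 1× C (H2) → no; 2× C (H3) → no.
That gives 3 matching atoms.

3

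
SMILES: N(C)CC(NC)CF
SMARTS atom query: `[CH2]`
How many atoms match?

Check the 8 heavy atoms by environment: 2× C (H2) → match; 1× C (H1) → no; 2× N (H1) → no; 2× C (H3) → no; 1× F (H0) → no.
That gives 2 matching atoms.

2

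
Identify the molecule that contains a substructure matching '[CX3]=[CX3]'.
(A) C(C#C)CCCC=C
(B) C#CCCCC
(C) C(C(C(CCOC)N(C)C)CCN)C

A

[CX3]=[CX3] describes a non-aromatic C=C double bond between two sp2 carbons (an alkene).
(A) contains a vinyl group (-CH=CH2), which satisfies every atom and bond constraint.
(B) has an ethyl group (-CH2CH3) but its C-C bond is a single bond between CX4 carbons, not CX3=CX3.
(C) has an ethyl group (-CH2CH3) but its C-C bond is a single bond between CX4 carbons, not CX3=CX3.
So the answer is (A).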